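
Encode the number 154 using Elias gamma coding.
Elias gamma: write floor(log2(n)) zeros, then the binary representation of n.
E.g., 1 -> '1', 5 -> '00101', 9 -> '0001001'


num_bits = floor(log2(154)) + 1 = 8
leading_zeros = num_bits - 1 = 7
binary(154) = 10011010

Elias gamma(154) = '0000000' + '10011010' = 000000010011010 (15 bits)


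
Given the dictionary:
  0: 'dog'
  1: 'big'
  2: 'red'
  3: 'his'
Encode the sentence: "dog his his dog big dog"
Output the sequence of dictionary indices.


Look up each word in the dictionary:
  'dog' -> 0
  'his' -> 3
  'his' -> 3
  'dog' -> 0
  'big' -> 1
  'dog' -> 0

Encoded: [0, 3, 3, 0, 1, 0]


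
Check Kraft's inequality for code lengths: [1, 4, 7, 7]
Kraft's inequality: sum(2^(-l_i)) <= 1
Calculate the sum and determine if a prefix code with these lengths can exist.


Sum = 2^(-1) + 2^(-4) + 2^(-7) + 2^(-7)
    = 0.5 + 0.0625 + 0.0078125 + 0.0078125
    = 74/128 = 0.578125
Since 0.578125 <= 1, Kraft's inequality IS satisfied.
A prefix code with these lengths CAN exist.

Kraft sum = 0.578125. Satisfied.


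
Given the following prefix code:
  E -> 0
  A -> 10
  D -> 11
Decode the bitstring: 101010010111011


Decoding step by step:
Bits 10 -> A
Bits 10 -> A
Bits 10 -> A
Bits 0 -> E
Bits 10 -> A
Bits 11 -> D
Bits 10 -> A
Bits 11 -> D


Decoded message: AAAEADAD


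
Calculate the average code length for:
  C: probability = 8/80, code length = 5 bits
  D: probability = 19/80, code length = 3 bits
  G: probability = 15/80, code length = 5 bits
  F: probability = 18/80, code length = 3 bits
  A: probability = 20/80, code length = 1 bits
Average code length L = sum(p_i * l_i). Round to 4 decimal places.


Weighted contributions p_i * l_i:
  C: (8/80) * 5 = 40/80
  D: (19/80) * 3 = 57/80
  G: (15/80) * 5 = 75/80
  F: (18/80) * 3 = 54/80
  A: (20/80) * 1 = 20/80
Sum = (40 + 57 + 75 + 54 + 20)/80 = 246/80

L = 246/80 = 3.0750 bits/symbol


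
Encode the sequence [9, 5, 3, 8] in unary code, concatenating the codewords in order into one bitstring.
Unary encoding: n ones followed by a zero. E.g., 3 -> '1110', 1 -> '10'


Encode each number as n ones followed by a terminating 0:
  9 -> 1111111110 (10 bits)
  5 -> 111110 (6 bits)
  3 -> 1110 (4 bits)
  8 -> 111111110 (9 bits)
Total length = 10 + 6 + 4 + 9 = 29 bits.

Unary([9, 5, 3, 8]) = 11111111101111101110111111110 (29 bits)


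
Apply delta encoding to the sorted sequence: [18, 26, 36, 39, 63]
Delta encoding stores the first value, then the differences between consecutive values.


First value: 18
Deltas:
  26 - 18 = 8
  36 - 26 = 10
  39 - 36 = 3
  63 - 39 = 24


Delta encoded: [18, 8, 10, 3, 24]


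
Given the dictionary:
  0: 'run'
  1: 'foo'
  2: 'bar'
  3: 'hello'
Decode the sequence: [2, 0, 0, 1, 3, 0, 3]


Look up each index in the dictionary:
  2 -> 'bar'
  0 -> 'run'
  0 -> 'run'
  1 -> 'foo'
  3 -> 'hello'
  0 -> 'run'
  3 -> 'hello'

Decoded: "bar run run foo hello run hello"


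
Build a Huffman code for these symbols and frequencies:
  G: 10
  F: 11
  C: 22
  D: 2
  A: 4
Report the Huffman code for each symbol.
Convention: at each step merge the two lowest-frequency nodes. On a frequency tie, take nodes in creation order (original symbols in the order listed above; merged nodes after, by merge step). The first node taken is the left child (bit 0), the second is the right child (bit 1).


Huffman tree construction:
Step 1: Merge D(2) + A(4) = 6
Step 2: Merge (D+A)(6) + G(10) = 16
Step 3: Merge F(11) + ((D+A)+G)(16) = 27
Step 4: Merge C(22) + (F+((D+A)+G))(27) = 49
Read each symbol's code off the tree from the root (left child = 0, right child = 1).

Codes:
  G: 111 (length 3)
  F: 10 (length 2)
  C: 0 (length 1)
  D: 1100 (length 4)
  A: 1101 (length 4)
Average code length: 98/49 = 2.0000 bits/symbol


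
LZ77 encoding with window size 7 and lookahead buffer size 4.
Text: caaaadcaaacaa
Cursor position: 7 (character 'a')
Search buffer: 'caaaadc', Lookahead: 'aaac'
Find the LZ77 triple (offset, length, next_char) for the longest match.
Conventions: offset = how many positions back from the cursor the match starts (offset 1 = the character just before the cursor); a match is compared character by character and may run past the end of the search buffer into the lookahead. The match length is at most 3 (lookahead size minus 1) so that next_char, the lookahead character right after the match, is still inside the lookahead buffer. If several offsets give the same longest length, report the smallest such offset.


Try each offset into the search buffer:
  offset=1 (pos 6, char 'c'): match length 0
  offset=2 (pos 5, char 'd'): match length 0
  offset=3 (pos 4, char 'a'): match length 1
  offset=4 (pos 3, char 'a'): match length 2
  offset=5 (pos 2, char 'a'): match length 3
  offset=6 (pos 1, char 'a'): match length 3
  offset=7 (pos 0, char 'c'): match length 0
Longest match has length 3, found at offsets 5, 6; take the smallest, offset 5.
next_char = character at position 7 + 3 = 10 -> 'c'

Best match: offset=5, length=3 (matching 'aaa' starting at position 2)
LZ77 triple: (5, 3, 'c')


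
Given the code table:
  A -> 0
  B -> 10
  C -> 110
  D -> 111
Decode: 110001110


Decoding:
110 -> C
0 -> A
0 -> A
111 -> D
0 -> A


Result: CAADA


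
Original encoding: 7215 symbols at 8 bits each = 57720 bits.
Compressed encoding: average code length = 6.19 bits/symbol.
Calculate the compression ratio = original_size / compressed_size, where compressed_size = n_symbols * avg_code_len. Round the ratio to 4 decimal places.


original_size = n_symbols * orig_bits = 7215 * 8 = 57720 bits
compressed_size = n_symbols * avg_code_len = 7215 * 6.19 = 44660.85 bits
ratio = original_size / compressed_size = 57720 / 44660.85 = 1.2924

Compression ratio = 1.2924


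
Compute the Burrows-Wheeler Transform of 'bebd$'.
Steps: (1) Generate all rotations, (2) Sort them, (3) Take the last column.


Rotations (sorted):
  0: $bebd -> last char: d
  1: bd$be -> last char: e
  2: bebd$ -> last char: $
  3: d$beb -> last char: b
  4: ebd$b -> last char: b


BWT = de$bb


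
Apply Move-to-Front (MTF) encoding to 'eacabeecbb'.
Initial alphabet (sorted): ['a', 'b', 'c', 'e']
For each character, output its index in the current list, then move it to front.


MTF encoding:
'e': index 3 in ['a', 'b', 'c', 'e'] -> ['e', 'a', 'b', 'c']
'a': index 1 in ['e', 'a', 'b', 'c'] -> ['a', 'e', 'b', 'c']
'c': index 3 in ['a', 'e', 'b', 'c'] -> ['c', 'a', 'e', 'b']
'a': index 1 in ['c', 'a', 'e', 'b'] -> ['a', 'c', 'e', 'b']
'b': index 3 in ['a', 'c', 'e', 'b'] -> ['b', 'a', 'c', 'e']
'e': index 3 in ['b', 'a', 'c', 'e'] -> ['e', 'b', 'a', 'c']
'e': index 0 in ['e', 'b', 'a', 'c'] -> ['e', 'b', 'a', 'c']
'c': index 3 in ['e', 'b', 'a', 'c'] -> ['c', 'e', 'b', 'a']
'b': index 2 in ['c', 'e', 'b', 'a'] -> ['b', 'c', 'e', 'a']
'b': index 0 in ['b', 'c', 'e', 'a'] -> ['b', 'c', 'e', 'a']


Output: [3, 1, 3, 1, 3, 3, 0, 3, 2, 0]


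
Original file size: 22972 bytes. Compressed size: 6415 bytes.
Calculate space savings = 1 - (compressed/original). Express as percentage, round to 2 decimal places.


ratio = compressed/original = 6415/22972 = 0.279253
savings = 1 - ratio = 1 - 0.279253 = 0.720747
as a percentage: 0.720747 * 100 = 72.07%

Space savings = 1 - 6415/22972 = 72.07%


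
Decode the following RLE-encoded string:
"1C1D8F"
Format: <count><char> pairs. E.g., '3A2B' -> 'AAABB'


Expanding each <count><char> pair:
  1C -> 'C'
  1D -> 'D'
  8F -> 'FFFFFFFF'

Decoded = CDFFFFFFFF


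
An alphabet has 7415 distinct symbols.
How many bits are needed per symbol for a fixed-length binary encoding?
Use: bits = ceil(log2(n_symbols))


log2(7415) = 12.8562
Bracket: 2^12 = 4096 < 7415 <= 2^13 = 8192
So ceil(log2(7415)) = 13

bits = ceil(log2(7415)) = ceil(12.8562) = 13 bits


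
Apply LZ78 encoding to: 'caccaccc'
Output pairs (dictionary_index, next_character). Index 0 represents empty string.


LZ78 encoding steps:
Dictionary: {0: ''}
Step 1: w='' (idx 0), next='c' -> output (0, 'c'), add 'c' as idx 1
Step 2: w='' (idx 0), next='a' -> output (0, 'a'), add 'a' as idx 2
Step 3: w='c' (idx 1), next='c' -> output (1, 'c'), add 'cc' as idx 3
Step 4: w='a' (idx 2), next='c' -> output (2, 'c'), add 'ac' as idx 4
Step 5: w='cc' (idx 3), end of input -> output (3, '')


Encoded: [(0, 'c'), (0, 'a'), (1, 'c'), (2, 'c'), (3, '')]


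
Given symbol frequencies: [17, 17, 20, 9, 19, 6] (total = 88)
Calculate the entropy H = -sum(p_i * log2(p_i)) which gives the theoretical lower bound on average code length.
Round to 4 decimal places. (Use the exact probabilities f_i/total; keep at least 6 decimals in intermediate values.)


Per-symbol terms -p_i * log2(p_i) with p_i = f_i/88:
  p = 17/88 = 0.193182: log2(p) = -2.371969, -p*log2(p) = 0.458221
  p = 17/88 = 0.193182: log2(p) = -2.371969, -p*log2(p) = 0.458221
  p = 20/88 = 0.227273: log2(p) = -2.137504, -p*log2(p) = 0.485796
  p = 9/88 = 0.102273: log2(p) = -3.289507, -p*log2(p) = 0.336427
  p = 19/88 = 0.215909: log2(p) = -2.211504, -p*log2(p) = 0.477484
  p = 6/88 = 0.068182: log2(p) = -3.874469, -p*log2(p) = 0.264168
H = 0.458221 + 0.458221 + 0.485796 + 0.336427 + 0.477484 + 0.264168 = 2.480317

H = 2.4803 bits/symbol


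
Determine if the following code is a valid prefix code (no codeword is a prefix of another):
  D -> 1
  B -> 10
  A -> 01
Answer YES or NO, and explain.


Checking each pair (does one codeword prefix another?):
  D='1' vs B='10': prefix -- VIOLATION

NO -- this is NOT a valid prefix code. D (1) is a prefix of B (10).


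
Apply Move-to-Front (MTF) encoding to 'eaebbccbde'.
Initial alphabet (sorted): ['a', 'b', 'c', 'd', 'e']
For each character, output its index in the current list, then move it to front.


MTF encoding:
'e': index 4 in ['a', 'b', 'c', 'd', 'e'] -> ['e', 'a', 'b', 'c', 'd']
'a': index 1 in ['e', 'a', 'b', 'c', 'd'] -> ['a', 'e', 'b', 'c', 'd']
'e': index 1 in ['a', 'e', 'b', 'c', 'd'] -> ['e', 'a', 'b', 'c', 'd']
'b': index 2 in ['e', 'a', 'b', 'c', 'd'] -> ['b', 'e', 'a', 'c', 'd']
'b': index 0 in ['b', 'e', 'a', 'c', 'd'] -> ['b', 'e', 'a', 'c', 'd']
'c': index 3 in ['b', 'e', 'a', 'c', 'd'] -> ['c', 'b', 'e', 'a', 'd']
'c': index 0 in ['c', 'b', 'e', 'a', 'd'] -> ['c', 'b', 'e', 'a', 'd']
'b': index 1 in ['c', 'b', 'e', 'a', 'd'] -> ['b', 'c', 'e', 'a', 'd']
'd': index 4 in ['b', 'c', 'e', 'a', 'd'] -> ['d', 'b', 'c', 'e', 'a']
'e': index 3 in ['d', 'b', 'c', 'e', 'a'] -> ['e', 'd', 'b', 'c', 'a']


Output: [4, 1, 1, 2, 0, 3, 0, 1, 4, 3]


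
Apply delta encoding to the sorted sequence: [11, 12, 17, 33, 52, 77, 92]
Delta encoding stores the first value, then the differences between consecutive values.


First value: 11
Deltas:
  12 - 11 = 1
  17 - 12 = 5
  33 - 17 = 16
  52 - 33 = 19
  77 - 52 = 25
  92 - 77 = 15


Delta encoded: [11, 1, 5, 16, 19, 25, 15]


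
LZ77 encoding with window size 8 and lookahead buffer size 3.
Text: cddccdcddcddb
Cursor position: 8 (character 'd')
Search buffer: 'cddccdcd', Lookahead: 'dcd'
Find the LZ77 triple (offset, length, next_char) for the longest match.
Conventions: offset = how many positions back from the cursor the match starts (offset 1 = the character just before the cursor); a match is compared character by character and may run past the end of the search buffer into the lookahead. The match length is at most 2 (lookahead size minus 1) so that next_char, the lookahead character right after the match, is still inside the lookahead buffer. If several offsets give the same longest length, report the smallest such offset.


Try each offset into the search buffer:
  offset=1 (pos 7, char 'd'): match length 1
  offset=2 (pos 6, char 'c'): match length 0
  offset=3 (pos 5, char 'd'): match length 2
  offset=4 (pos 4, char 'c'): match length 0
  offset=5 (pos 3, char 'c'): match length 0
  offset=6 (pos 2, char 'd'): match length 2
  offset=7 (pos 1, char 'd'): match length 1
  offset=8 (pos 0, char 'c'): match length 0
Longest match has length 2, found at offsets 3, 6; take the smallest, offset 3.
next_char = character at position 8 + 2 = 10 -> 'd'

Best match: offset=3, length=2 (matching 'dc' starting at position 5)
LZ77 triple: (3, 2, 'd')


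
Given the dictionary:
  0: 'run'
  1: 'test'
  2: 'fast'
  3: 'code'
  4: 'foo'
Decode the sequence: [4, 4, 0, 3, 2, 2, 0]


Look up each index in the dictionary:
  4 -> 'foo'
  4 -> 'foo'
  0 -> 'run'
  3 -> 'code'
  2 -> 'fast'
  2 -> 'fast'
  0 -> 'run'

Decoded: "foo foo run code fast fast run"


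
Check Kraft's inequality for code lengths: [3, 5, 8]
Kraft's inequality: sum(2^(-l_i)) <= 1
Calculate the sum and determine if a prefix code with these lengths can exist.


Sum = 2^(-3) + 2^(-5) + 2^(-8)
    = 0.125 + 0.03125 + 0.00390625
    = 41/256 = 0.16015625
Since 0.16015625 <= 1, Kraft's inequality IS satisfied.
A prefix code with these lengths CAN exist.

Kraft sum = 0.16015625. Satisfied.


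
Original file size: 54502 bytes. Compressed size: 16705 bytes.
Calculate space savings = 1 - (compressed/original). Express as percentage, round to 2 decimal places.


ratio = compressed/original = 16705/54502 = 0.306503
savings = 1 - ratio = 1 - 0.306503 = 0.693497
as a percentage: 0.693497 * 100 = 69.35%

Space savings = 1 - 16705/54502 = 69.35%


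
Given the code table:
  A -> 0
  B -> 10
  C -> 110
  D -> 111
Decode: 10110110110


Decoding:
10 -> B
110 -> C
110 -> C
110 -> C


Result: BCCC


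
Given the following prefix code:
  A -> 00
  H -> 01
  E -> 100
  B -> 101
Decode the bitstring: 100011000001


Decoding step by step:
Bits 100 -> E
Bits 01 -> H
Bits 100 -> E
Bits 00 -> A
Bits 01 -> H


Decoded message: EHEAH


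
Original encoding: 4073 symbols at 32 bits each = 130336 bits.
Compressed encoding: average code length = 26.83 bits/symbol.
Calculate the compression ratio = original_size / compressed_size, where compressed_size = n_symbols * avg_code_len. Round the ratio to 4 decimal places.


original_size = n_symbols * orig_bits = 4073 * 32 = 130336 bits
compressed_size = n_symbols * avg_code_len = 4073 * 26.83 = 109278.59 bits
ratio = original_size / compressed_size = 130336 / 109278.59 = 1.1927

Compression ratio = 1.1927


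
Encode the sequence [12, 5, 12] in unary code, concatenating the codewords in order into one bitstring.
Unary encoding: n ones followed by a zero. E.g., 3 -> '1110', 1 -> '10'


Encode each number as n ones followed by a terminating 0:
  12 -> 1111111111110 (13 bits)
  5 -> 111110 (6 bits)
  12 -> 1111111111110 (13 bits)
Total length = 13 + 6 + 13 = 32 bits.

Unary([12, 5, 12]) = 11111111111101111101111111111110 (32 bits)


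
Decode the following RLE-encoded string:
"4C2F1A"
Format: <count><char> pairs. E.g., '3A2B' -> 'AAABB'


Expanding each <count><char> pair:
  4C -> 'CCCC'
  2F -> 'FF'
  1A -> 'A'

Decoded = CCCCFFA


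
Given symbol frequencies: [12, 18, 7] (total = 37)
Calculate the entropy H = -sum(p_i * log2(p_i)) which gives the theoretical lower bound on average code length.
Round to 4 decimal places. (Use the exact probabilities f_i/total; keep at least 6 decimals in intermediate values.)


Per-symbol terms -p_i * log2(p_i) with p_i = f_i/37:
  p = 12/37 = 0.324324: log2(p) = -1.624491, -p*log2(p) = 0.526862
  p = 18/37 = 0.486486: log2(p) = -1.039528, -p*log2(p) = 0.505717
  p = 7/37 = 0.189189: log2(p) = -2.402098, -p*log2(p) = 0.454451
H = 0.526862 + 0.505717 + 0.454451 = 1.487030

H = 1.487 bits/symbol


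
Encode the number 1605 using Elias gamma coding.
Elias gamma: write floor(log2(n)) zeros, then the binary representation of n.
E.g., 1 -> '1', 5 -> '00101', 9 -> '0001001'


num_bits = floor(log2(1605)) + 1 = 11
leading_zeros = num_bits - 1 = 10
binary(1605) = 11001000101

Elias gamma(1605) = '0000000000' + '11001000101' = 000000000011001000101 (21 bits)


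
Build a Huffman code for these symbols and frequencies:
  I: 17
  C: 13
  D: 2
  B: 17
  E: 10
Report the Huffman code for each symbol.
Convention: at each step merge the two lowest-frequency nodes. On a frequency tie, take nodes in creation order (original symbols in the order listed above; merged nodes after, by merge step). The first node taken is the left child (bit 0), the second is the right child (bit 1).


Huffman tree construction:
Step 1: Merge D(2) + E(10) = 12
Step 2: Merge (D+E)(12) + C(13) = 25
Step 3: Merge I(17) + B(17) = 34
Step 4: Merge ((D+E)+C)(25) + (I+B)(34) = 59
Read each symbol's code off the tree from the root (left child = 0, right child = 1).

Codes:
  I: 10 (length 2)
  C: 01 (length 2)
  D: 000 (length 3)
  B: 11 (length 2)
  E: 001 (length 3)
Average code length: 130/59 = 2.2034 bits/symbol


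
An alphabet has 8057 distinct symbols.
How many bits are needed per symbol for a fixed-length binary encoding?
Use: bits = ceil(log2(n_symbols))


log2(8057) = 12.976
Bracket: 2^12 = 4096 < 8057 <= 2^13 = 8192
So ceil(log2(8057)) = 13

bits = ceil(log2(8057)) = ceil(12.976) = 13 bits


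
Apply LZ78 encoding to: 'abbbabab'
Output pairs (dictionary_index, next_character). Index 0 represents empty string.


LZ78 encoding steps:
Dictionary: {0: ''}
Step 1: w='' (idx 0), next='a' -> output (0, 'a'), add 'a' as idx 1
Step 2: w='' (idx 0), next='b' -> output (0, 'b'), add 'b' as idx 2
Step 3: w='b' (idx 2), next='b' -> output (2, 'b'), add 'bb' as idx 3
Step 4: w='a' (idx 1), next='b' -> output (1, 'b'), add 'ab' as idx 4
Step 5: w='ab' (idx 4), end of input -> output (4, '')


Encoded: [(0, 'a'), (0, 'b'), (2, 'b'), (1, 'b'), (4, '')]


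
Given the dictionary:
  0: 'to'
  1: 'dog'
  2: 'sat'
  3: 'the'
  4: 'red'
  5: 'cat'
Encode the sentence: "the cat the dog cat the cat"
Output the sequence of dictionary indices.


Look up each word in the dictionary:
  'the' -> 3
  'cat' -> 5
  'the' -> 3
  'dog' -> 1
  'cat' -> 5
  'the' -> 3
  'cat' -> 5

Encoded: [3, 5, 3, 1, 5, 3, 5]


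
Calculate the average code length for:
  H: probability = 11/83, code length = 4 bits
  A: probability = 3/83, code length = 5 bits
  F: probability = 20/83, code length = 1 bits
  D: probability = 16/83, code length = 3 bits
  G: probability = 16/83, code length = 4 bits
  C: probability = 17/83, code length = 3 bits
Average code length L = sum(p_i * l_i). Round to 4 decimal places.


Weighted contributions p_i * l_i:
  H: (11/83) * 4 = 44/83
  A: (3/83) * 5 = 15/83
  F: (20/83) * 1 = 20/83
  D: (16/83) * 3 = 48/83
  G: (16/83) * 4 = 64/83
  C: (17/83) * 3 = 51/83
Sum = (44 + 15 + 20 + 48 + 64 + 51)/83 = 242/83

L = 242/83 = 2.9157 bits/symbol


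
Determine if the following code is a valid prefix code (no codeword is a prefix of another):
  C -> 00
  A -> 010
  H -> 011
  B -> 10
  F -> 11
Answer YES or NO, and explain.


Checking each pair (does one codeword prefix another?):
  C='00' vs A='010': no prefix
  C='00' vs H='011': no prefix
  C='00' vs B='10': no prefix
  C='00' vs F='11': no prefix
  A='010' vs C='00': no prefix
  A='010' vs H='011': no prefix
  A='010' vs B='10': no prefix
  A='010' vs F='11': no prefix
  H='011' vs C='00': no prefix
  H='011' vs A='010': no prefix
  H='011' vs B='10': no prefix
  H='011' vs F='11': no prefix
  B='10' vs C='00': no prefix
  B='10' vs A='010': no prefix
  B='10' vs H='011': no prefix
  B='10' vs F='11': no prefix
  F='11' vs C='00': no prefix
  F='11' vs A='010': no prefix
  F='11' vs H='011': no prefix
  F='11' vs B='10': no prefix
No violation found over all pairs.

YES -- this is a valid prefix code. No codeword is a prefix of any other codeword.


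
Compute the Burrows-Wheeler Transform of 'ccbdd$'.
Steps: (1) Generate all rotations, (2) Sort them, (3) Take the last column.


Rotations (sorted):
  0: $ccbdd -> last char: d
  1: bdd$cc -> last char: c
  2: cbdd$c -> last char: c
  3: ccbdd$ -> last char: $
  4: d$ccbd -> last char: d
  5: dd$ccb -> last char: b


BWT = dcc$db


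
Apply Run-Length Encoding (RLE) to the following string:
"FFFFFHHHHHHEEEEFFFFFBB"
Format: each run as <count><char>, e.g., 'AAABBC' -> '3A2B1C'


Scanning runs left to right:
  i=0: run of 'F' x 5 -> '5F'
  i=5: run of 'H' x 6 -> '6H'
  i=11: run of 'E' x 4 -> '4E'
  i=15: run of 'F' x 5 -> '5F'
  i=20: run of 'B' x 2 -> '2B'

RLE = 5F6H4E5F2B


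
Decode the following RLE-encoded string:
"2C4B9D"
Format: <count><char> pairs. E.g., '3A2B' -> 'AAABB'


Expanding each <count><char> pair:
  2C -> 'CC'
  4B -> 'BBBB'
  9D -> 'DDDDDDDDD'

Decoded = CCBBBBDDDDDDDDD


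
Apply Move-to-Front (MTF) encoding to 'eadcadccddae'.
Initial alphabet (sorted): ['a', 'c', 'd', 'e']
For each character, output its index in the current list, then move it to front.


MTF encoding:
'e': index 3 in ['a', 'c', 'd', 'e'] -> ['e', 'a', 'c', 'd']
'a': index 1 in ['e', 'a', 'c', 'd'] -> ['a', 'e', 'c', 'd']
'd': index 3 in ['a', 'e', 'c', 'd'] -> ['d', 'a', 'e', 'c']
'c': index 3 in ['d', 'a', 'e', 'c'] -> ['c', 'd', 'a', 'e']
'a': index 2 in ['c', 'd', 'a', 'e'] -> ['a', 'c', 'd', 'e']
'd': index 2 in ['a', 'c', 'd', 'e'] -> ['d', 'a', 'c', 'e']
'c': index 2 in ['d', 'a', 'c', 'e'] -> ['c', 'd', 'a', 'e']
'c': index 0 in ['c', 'd', 'a', 'e'] -> ['c', 'd', 'a', 'e']
'd': index 1 in ['c', 'd', 'a', 'e'] -> ['d', 'c', 'a', 'e']
'd': index 0 in ['d', 'c', 'a', 'e'] -> ['d', 'c', 'a', 'e']
'a': index 2 in ['d', 'c', 'a', 'e'] -> ['a', 'd', 'c', 'e']
'e': index 3 in ['a', 'd', 'c', 'e'] -> ['e', 'a', 'd', 'c']


Output: [3, 1, 3, 3, 2, 2, 2, 0, 1, 0, 2, 3]


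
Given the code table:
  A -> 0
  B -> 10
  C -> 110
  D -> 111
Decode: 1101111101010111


Decoding:
110 -> C
111 -> D
110 -> C
10 -> B
10 -> B
111 -> D


Result: CDCBBD


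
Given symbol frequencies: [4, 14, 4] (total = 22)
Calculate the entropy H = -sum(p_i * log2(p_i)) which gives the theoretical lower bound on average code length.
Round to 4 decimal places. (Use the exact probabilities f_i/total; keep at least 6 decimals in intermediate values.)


Per-symbol terms -p_i * log2(p_i) with p_i = f_i/22:
  p = 4/22 = 0.181818: log2(p) = -2.459432, -p*log2(p) = 0.447169
  p = 14/22 = 0.636364: log2(p) = -0.652077, -p*log2(p) = 0.414958
  p = 4/22 = 0.181818: log2(p) = -2.459432, -p*log2(p) = 0.447169
H = 0.447169 + 0.414958 + 0.447169 = 1.309296

H = 1.3093 bits/symbol


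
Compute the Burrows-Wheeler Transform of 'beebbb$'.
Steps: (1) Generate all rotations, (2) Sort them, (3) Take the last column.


Rotations (sorted):
  0: $beebbb -> last char: b
  1: b$beebb -> last char: b
  2: bb$beeb -> last char: b
  3: bbb$bee -> last char: e
  4: beebbb$ -> last char: $
  5: ebbb$be -> last char: e
  6: eebbb$b -> last char: b


BWT = bbbe$eb


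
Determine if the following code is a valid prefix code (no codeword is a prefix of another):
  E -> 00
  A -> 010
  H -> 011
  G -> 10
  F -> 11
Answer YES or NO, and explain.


Checking each pair (does one codeword prefix another?):
  E='00' vs A='010': no prefix
  E='00' vs H='011': no prefix
  E='00' vs G='10': no prefix
  E='00' vs F='11': no prefix
  A='010' vs E='00': no prefix
  A='010' vs H='011': no prefix
  A='010' vs G='10': no prefix
  A='010' vs F='11': no prefix
  H='011' vs E='00': no prefix
  H='011' vs A='010': no prefix
  H='011' vs G='10': no prefix
  H='011' vs F='11': no prefix
  G='10' vs E='00': no prefix
  G='10' vs A='010': no prefix
  G='10' vs H='011': no prefix
  G='10' vs F='11': no prefix
  F='11' vs E='00': no prefix
  F='11' vs A='010': no prefix
  F='11' vs H='011': no prefix
  F='11' vs G='10': no prefix
No violation found over all pairs.

YES -- this is a valid prefix code. No codeword is a prefix of any other codeword.


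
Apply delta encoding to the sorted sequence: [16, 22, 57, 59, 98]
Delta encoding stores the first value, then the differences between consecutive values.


First value: 16
Deltas:
  22 - 16 = 6
  57 - 22 = 35
  59 - 57 = 2
  98 - 59 = 39


Delta encoded: [16, 6, 35, 2, 39]


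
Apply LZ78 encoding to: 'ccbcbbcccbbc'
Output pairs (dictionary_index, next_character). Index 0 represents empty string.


LZ78 encoding steps:
Dictionary: {0: ''}
Step 1: w='' (idx 0), next='c' -> output (0, 'c'), add 'c' as idx 1
Step 2: w='c' (idx 1), next='b' -> output (1, 'b'), add 'cb' as idx 2
Step 3: w='cb' (idx 2), next='b' -> output (2, 'b'), add 'cbb' as idx 3
Step 4: w='c' (idx 1), next='c' -> output (1, 'c'), add 'cc' as idx 4
Step 5: w='cbb' (idx 3), next='c' -> output (3, 'c'), add 'cbbc' as idx 5


Encoded: [(0, 'c'), (1, 'b'), (2, 'b'), (1, 'c'), (3, 'c')]


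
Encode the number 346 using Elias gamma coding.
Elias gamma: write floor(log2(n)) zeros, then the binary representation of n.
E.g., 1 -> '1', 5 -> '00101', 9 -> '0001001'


num_bits = floor(log2(346)) + 1 = 9
leading_zeros = num_bits - 1 = 8
binary(346) = 101011010

Elias gamma(346) = '00000000' + '101011010' = 00000000101011010 (17 bits)


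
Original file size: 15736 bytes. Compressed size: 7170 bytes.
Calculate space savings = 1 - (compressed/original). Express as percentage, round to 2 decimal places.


ratio = compressed/original = 7170/15736 = 0.455643
savings = 1 - ratio = 1 - 0.455643 = 0.544357
as a percentage: 0.544357 * 100 = 54.44%

Space savings = 1 - 7170/15736 = 54.44%


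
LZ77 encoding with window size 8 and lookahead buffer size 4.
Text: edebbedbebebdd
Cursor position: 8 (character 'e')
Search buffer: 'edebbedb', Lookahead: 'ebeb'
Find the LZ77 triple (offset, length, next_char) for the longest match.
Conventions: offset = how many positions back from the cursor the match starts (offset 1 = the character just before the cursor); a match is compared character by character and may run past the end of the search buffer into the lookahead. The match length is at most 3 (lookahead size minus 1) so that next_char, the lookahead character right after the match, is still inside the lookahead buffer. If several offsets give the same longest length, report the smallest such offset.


Try each offset into the search buffer:
  offset=1 (pos 7, char 'b'): match length 0
  offset=2 (pos 6, char 'd'): match length 0
  offset=3 (pos 5, char 'e'): match length 1
  offset=4 (pos 4, char 'b'): match length 0
  offset=5 (pos 3, char 'b'): match length 0
  offset=6 (pos 2, char 'e'): match length 2
  offset=7 (pos 1, char 'd'): match length 0
  offset=8 (pos 0, char 'e'): match length 1
Longest match has length 2 at offset 6.
next_char = character at position 8 + 2 = 10 -> 'e'

Best match: offset=6, length=2 (matching 'eb' starting at position 2)
LZ77 triple: (6, 2, 'e')


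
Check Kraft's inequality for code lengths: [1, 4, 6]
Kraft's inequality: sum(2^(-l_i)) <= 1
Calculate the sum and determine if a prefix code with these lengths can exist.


Sum = 2^(-1) + 2^(-4) + 2^(-6)
    = 0.5 + 0.0625 + 0.015625
    = 37/64 = 0.578125
Since 0.578125 <= 1, Kraft's inequality IS satisfied.
A prefix code with these lengths CAN exist.

Kraft sum = 0.578125. Satisfied.


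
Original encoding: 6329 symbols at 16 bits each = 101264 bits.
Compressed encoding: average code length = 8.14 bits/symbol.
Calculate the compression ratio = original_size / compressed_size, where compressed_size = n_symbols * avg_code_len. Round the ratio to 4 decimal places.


original_size = n_symbols * orig_bits = 6329 * 16 = 101264 bits
compressed_size = n_symbols * avg_code_len = 6329 * 8.14 = 51518.06 bits
ratio = original_size / compressed_size = 101264 / 51518.06 = 1.9656

Compression ratio = 1.9656


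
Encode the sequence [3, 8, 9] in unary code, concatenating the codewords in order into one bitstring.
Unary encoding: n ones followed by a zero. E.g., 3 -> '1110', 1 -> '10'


Encode each number as n ones followed by a terminating 0:
  3 -> 1110 (4 bits)
  8 -> 111111110 (9 bits)
  9 -> 1111111110 (10 bits)
Total length = 4 + 9 + 10 = 23 bits.

Unary([3, 8, 9]) = 11101111111101111111110 (23 bits)


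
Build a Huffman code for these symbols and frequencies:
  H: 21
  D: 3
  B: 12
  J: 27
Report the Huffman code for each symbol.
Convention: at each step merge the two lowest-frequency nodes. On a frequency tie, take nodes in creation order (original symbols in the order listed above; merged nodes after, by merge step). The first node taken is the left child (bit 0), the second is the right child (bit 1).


Huffman tree construction:
Step 1: Merge D(3) + B(12) = 15
Step 2: Merge (D+B)(15) + H(21) = 36
Step 3: Merge J(27) + ((D+B)+H)(36) = 63
Read each symbol's code off the tree from the root (left child = 0, right child = 1).

Codes:
  H: 11 (length 2)
  D: 100 (length 3)
  B: 101 (length 3)
  J: 0 (length 1)
Average code length: 114/63 = 1.8095 bits/symbol


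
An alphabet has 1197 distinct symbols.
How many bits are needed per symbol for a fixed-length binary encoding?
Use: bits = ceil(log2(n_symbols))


log2(1197) = 10.2252
Bracket: 2^10 = 1024 < 1197 <= 2^11 = 2048
So ceil(log2(1197)) = 11

bits = ceil(log2(1197)) = ceil(10.2252) = 11 bits


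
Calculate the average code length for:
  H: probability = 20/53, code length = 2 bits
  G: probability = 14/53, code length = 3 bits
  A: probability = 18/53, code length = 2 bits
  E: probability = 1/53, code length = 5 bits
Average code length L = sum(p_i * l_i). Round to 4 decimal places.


Weighted contributions p_i * l_i:
  H: (20/53) * 2 = 40/53
  G: (14/53) * 3 = 42/53
  A: (18/53) * 2 = 36/53
  E: (1/53) * 5 = 5/53
Sum = (40 + 42 + 36 + 5)/53 = 123/53

L = 123/53 = 2.3208 bits/symbol


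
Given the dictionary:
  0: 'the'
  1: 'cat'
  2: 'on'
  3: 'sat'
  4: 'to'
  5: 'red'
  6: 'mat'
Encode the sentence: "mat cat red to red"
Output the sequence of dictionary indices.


Look up each word in the dictionary:
  'mat' -> 6
  'cat' -> 1
  'red' -> 5
  'to' -> 4
  'red' -> 5

Encoded: [6, 1, 5, 4, 5]


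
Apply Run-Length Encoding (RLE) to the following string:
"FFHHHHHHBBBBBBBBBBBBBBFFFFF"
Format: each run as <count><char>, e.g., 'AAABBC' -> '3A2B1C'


Scanning runs left to right:
  i=0: run of 'F' x 2 -> '2F'
  i=2: run of 'H' x 6 -> '6H'
  i=8: run of 'B' x 14 -> '14B'
  i=22: run of 'F' x 5 -> '5F'

RLE = 2F6H14B5F


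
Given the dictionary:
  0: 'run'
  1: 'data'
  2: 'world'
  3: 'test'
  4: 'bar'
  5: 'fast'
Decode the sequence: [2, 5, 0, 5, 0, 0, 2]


Look up each index in the dictionary:
  2 -> 'world'
  5 -> 'fast'
  0 -> 'run'
  5 -> 'fast'
  0 -> 'run'
  0 -> 'run'
  2 -> 'world'

Decoded: "world fast run fast run run world"


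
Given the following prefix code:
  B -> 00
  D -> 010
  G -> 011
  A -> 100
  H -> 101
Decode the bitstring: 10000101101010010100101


Decoding step by step:
Bits 100 -> A
Bits 00 -> B
Bits 101 -> H
Bits 101 -> H
Bits 010 -> D
Bits 010 -> D
Bits 100 -> A
Bits 101 -> H


Decoded message: ABHHDDAH


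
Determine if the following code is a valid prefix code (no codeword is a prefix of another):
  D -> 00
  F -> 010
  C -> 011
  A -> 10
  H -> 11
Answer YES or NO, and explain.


Checking each pair (does one codeword prefix another?):
  D='00' vs F='010': no prefix
  D='00' vs C='011': no prefix
  D='00' vs A='10': no prefix
  D='00' vs H='11': no prefix
  F='010' vs D='00': no prefix
  F='010' vs C='011': no prefix
  F='010' vs A='10': no prefix
  F='010' vs H='11': no prefix
  C='011' vs D='00': no prefix
  C='011' vs F='010': no prefix
  C='011' vs A='10': no prefix
  C='011' vs H='11': no prefix
  A='10' vs D='00': no prefix
  A='10' vs F='010': no prefix
  A='10' vs C='011': no prefix
  A='10' vs H='11': no prefix
  H='11' vs D='00': no prefix
  H='11' vs F='010': no prefix
  H='11' vs C='011': no prefix
  H='11' vs A='10': no prefix
No violation found over all pairs.

YES -- this is a valid prefix code. No codeword is a prefix of any other codeword.


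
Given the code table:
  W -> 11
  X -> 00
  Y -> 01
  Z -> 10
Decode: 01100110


Decoding:
01 -> Y
10 -> Z
01 -> Y
10 -> Z


Result: YZYZ


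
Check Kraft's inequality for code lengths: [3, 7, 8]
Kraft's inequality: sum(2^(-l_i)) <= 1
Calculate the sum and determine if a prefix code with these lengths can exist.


Sum = 2^(-3) + 2^(-7) + 2^(-8)
    = 0.125 + 0.0078125 + 0.00390625
    = 35/256 = 0.13671875
Since 0.13671875 <= 1, Kraft's inequality IS satisfied.
A prefix code with these lengths CAN exist.

Kraft sum = 0.13671875. Satisfied.


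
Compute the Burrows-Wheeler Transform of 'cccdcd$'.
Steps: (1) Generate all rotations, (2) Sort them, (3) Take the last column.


Rotations (sorted):
  0: $cccdcd -> last char: d
  1: cccdcd$ -> last char: $
  2: ccdcd$c -> last char: c
  3: cd$cccd -> last char: d
  4: cdcd$cc -> last char: c
  5: d$cccdc -> last char: c
  6: dcd$ccc -> last char: c


BWT = d$cdccc


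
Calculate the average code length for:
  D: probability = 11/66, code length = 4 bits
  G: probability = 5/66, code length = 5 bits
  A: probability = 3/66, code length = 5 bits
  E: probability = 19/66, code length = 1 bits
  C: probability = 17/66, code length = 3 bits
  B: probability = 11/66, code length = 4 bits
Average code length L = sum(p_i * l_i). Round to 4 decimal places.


Weighted contributions p_i * l_i:
  D: (11/66) * 4 = 44/66
  G: (5/66) * 5 = 25/66
  A: (3/66) * 5 = 15/66
  E: (19/66) * 1 = 19/66
  C: (17/66) * 3 = 51/66
  B: (11/66) * 4 = 44/66
Sum = (44 + 25 + 15 + 19 + 51 + 44)/66 = 198/66

L = 198/66 = 3.0000 bits/symbol


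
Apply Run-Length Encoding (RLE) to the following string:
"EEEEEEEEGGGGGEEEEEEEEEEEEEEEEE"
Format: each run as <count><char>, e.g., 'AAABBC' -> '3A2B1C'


Scanning runs left to right:
  i=0: run of 'E' x 8 -> '8E'
  i=8: run of 'G' x 5 -> '5G'
  i=13: run of 'E' x 17 -> '17E'

RLE = 8E5G17E


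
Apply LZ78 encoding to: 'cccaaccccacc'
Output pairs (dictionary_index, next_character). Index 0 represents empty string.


LZ78 encoding steps:
Dictionary: {0: ''}
Step 1: w='' (idx 0), next='c' -> output (0, 'c'), add 'c' as idx 1
Step 2: w='c' (idx 1), next='c' -> output (1, 'c'), add 'cc' as idx 2
Step 3: w='' (idx 0), next='a' -> output (0, 'a'), add 'a' as idx 3
Step 4: w='a' (idx 3), next='c' -> output (3, 'c'), add 'ac' as idx 4
Step 5: w='cc' (idx 2), next='c' -> output (2, 'c'), add 'ccc' as idx 5
Step 6: w='ac' (idx 4), next='c' -> output (4, 'c'), add 'acc' as idx 6


Encoded: [(0, 'c'), (1, 'c'), (0, 'a'), (3, 'c'), (2, 'c'), (4, 'c')]


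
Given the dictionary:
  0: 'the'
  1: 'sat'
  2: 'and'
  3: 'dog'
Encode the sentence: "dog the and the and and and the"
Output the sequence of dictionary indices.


Look up each word in the dictionary:
  'dog' -> 3
  'the' -> 0
  'and' -> 2
  'the' -> 0
  'and' -> 2
  'and' -> 2
  'and' -> 2
  'the' -> 0

Encoded: [3, 0, 2, 0, 2, 2, 2, 0]


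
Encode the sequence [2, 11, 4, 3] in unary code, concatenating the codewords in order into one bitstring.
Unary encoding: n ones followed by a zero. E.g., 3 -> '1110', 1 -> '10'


Encode each number as n ones followed by a terminating 0:
  2 -> 110 (3 bits)
  11 -> 111111111110 (12 bits)
  4 -> 11110 (5 bits)
  3 -> 1110 (4 bits)
Total length = 3 + 12 + 5 + 4 = 24 bits.

Unary([2, 11, 4, 3]) = 110111111111110111101110 (24 bits)


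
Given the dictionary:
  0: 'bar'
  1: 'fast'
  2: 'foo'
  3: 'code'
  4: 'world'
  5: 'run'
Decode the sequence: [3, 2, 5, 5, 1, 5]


Look up each index in the dictionary:
  3 -> 'code'
  2 -> 'foo'
  5 -> 'run'
  5 -> 'run'
  1 -> 'fast'
  5 -> 'run'

Decoded: "code foo run run fast run"


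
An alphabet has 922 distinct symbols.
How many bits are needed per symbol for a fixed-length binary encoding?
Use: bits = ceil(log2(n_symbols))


log2(922) = 9.8486
Bracket: 2^9 = 512 < 922 <= 2^10 = 1024
So ceil(log2(922)) = 10

bits = ceil(log2(922)) = ceil(9.8486) = 10 bits


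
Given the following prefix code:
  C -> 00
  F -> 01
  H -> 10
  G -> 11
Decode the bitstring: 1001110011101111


Decoding step by step:
Bits 10 -> H
Bits 01 -> F
Bits 11 -> G
Bits 00 -> C
Bits 11 -> G
Bits 10 -> H
Bits 11 -> G
Bits 11 -> G


Decoded message: HFGCGHGG


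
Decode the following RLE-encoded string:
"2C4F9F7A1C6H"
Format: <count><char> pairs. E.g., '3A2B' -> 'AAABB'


Expanding each <count><char> pair:
  2C -> 'CC'
  4F -> 'FFFF'
  9F -> 'FFFFFFFFF'
  7A -> 'AAAAAAA'
  1C -> 'C'
  6H -> 'HHHHHH'

Decoded = CCFFFFFFFFFFFFFAAAAAAACHHHHHH


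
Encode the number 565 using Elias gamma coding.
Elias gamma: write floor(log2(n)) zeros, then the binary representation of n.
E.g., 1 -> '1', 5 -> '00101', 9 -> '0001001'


num_bits = floor(log2(565)) + 1 = 10
leading_zeros = num_bits - 1 = 9
binary(565) = 1000110101

Elias gamma(565) = '000000000' + '1000110101' = 0000000001000110101 (19 bits)


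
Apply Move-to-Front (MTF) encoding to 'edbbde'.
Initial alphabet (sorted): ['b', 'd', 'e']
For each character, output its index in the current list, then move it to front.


MTF encoding:
'e': index 2 in ['b', 'd', 'e'] -> ['e', 'b', 'd']
'd': index 2 in ['e', 'b', 'd'] -> ['d', 'e', 'b']
'b': index 2 in ['d', 'e', 'b'] -> ['b', 'd', 'e']
'b': index 0 in ['b', 'd', 'e'] -> ['b', 'd', 'e']
'd': index 1 in ['b', 'd', 'e'] -> ['d', 'b', 'e']
'e': index 2 in ['d', 'b', 'e'] -> ['e', 'd', 'b']


Output: [2, 2, 2, 0, 1, 2]


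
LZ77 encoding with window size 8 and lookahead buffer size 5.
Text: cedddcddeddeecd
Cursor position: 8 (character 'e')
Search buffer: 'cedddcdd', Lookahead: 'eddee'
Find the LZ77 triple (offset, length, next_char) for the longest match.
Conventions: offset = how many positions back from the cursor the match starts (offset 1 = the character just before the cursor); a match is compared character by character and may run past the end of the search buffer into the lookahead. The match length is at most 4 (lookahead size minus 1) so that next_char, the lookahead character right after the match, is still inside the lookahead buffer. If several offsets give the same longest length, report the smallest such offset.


Try each offset into the search buffer:
  offset=1 (pos 7, char 'd'): match length 0
  offset=2 (pos 6, char 'd'): match length 0
  offset=3 (pos 5, char 'c'): match length 0
  offset=4 (pos 4, char 'd'): match length 0
  offset=5 (pos 3, char 'd'): match length 0
  offset=6 (pos 2, char 'd'): match length 0
  offset=7 (pos 1, char 'e'): match length 3
  offset=8 (pos 0, char 'c'): match length 0
Longest match has length 3 at offset 7.
next_char = character at position 8 + 3 = 11 -> 'e'

Best match: offset=7, length=3 (matching 'edd' starting at position 1)
LZ77 triple: (7, 3, 'e')


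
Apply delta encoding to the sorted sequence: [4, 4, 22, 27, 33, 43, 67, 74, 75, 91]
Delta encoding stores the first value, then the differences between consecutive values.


First value: 4
Deltas:
  4 - 4 = 0
  22 - 4 = 18
  27 - 22 = 5
  33 - 27 = 6
  43 - 33 = 10
  67 - 43 = 24
  74 - 67 = 7
  75 - 74 = 1
  91 - 75 = 16


Delta encoded: [4, 0, 18, 5, 6, 10, 24, 7, 1, 16]


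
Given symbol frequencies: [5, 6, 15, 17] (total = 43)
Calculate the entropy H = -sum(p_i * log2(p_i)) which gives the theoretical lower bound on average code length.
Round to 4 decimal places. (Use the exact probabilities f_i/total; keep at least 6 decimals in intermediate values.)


Per-symbol terms -p_i * log2(p_i) with p_i = f_i/43:
  p = 5/43 = 0.116279: log2(p) = -3.104337, -p*log2(p) = 0.360969
  p = 6/43 = 0.139535: log2(p) = -2.841302, -p*log2(p) = 0.396461
  p = 15/43 = 0.348837: log2(p) = -1.519374, -p*log2(p) = 0.530014
  p = 17/43 = 0.395349: log2(p) = -1.338802, -p*log2(p) = 0.529294
H = 0.360969 + 0.396461 + 0.530014 + 0.529294 = 1.816738

H = 1.8167 bits/symbol


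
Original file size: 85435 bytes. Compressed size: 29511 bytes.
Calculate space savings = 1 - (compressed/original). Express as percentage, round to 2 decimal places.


ratio = compressed/original = 29511/85435 = 0.34542
savings = 1 - ratio = 1 - 0.34542 = 0.65458
as a percentage: 0.65458 * 100 = 65.46%

Space savings = 1 - 29511/85435 = 65.46%


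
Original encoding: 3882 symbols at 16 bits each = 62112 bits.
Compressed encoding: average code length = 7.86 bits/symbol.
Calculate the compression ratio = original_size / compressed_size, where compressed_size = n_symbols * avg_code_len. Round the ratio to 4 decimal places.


original_size = n_symbols * orig_bits = 3882 * 16 = 62112 bits
compressed_size = n_symbols * avg_code_len = 3882 * 7.86 = 30512.52 bits
ratio = original_size / compressed_size = 62112 / 30512.52 = 2.0356

Compression ratio = 2.0356
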